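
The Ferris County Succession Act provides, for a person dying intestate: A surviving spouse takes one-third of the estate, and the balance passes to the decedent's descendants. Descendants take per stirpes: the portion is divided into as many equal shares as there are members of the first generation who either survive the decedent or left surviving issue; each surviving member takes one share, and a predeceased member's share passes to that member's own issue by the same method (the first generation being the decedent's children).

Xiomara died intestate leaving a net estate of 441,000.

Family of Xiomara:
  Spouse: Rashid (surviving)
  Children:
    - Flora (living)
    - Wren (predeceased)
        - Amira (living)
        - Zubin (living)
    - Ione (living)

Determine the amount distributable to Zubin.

Zubin receives 49,000.

Rashid takes one-third of 441,000 = 147,000. The remaining 294,000 passes to the descendants.
The descendants' portion (294,000) is divided into 3 shares of 98,000: Flora and Ione each take 98,000; Wren's 98,000 share passes to Wren's issue.
Wren's share (98,000) is divided into 2 shares of 49,000: Amira and Zubin each take 49,000.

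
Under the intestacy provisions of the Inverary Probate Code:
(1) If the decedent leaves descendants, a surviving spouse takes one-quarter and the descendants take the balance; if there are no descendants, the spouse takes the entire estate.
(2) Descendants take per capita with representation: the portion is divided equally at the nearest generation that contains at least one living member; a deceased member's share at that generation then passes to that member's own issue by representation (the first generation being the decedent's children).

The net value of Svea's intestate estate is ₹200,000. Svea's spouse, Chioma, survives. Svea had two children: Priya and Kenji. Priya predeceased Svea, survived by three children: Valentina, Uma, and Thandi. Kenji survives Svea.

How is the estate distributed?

Chioma: ₹50,000; Valentina: ₹25,000; Uma: ₹25,000; Thandi: ₹25,000; Kenji: ₹75,000

Chioma takes one-quarter of ₹200,000 = ₹50,000. The remaining ₹150,000 passes to the descendants.
The descendants' portion (₹150,000) is divided into 2 shares of ₹75,000: Kenji takes ₹75,000; Priya's ₹75,000 share passes to Priya's issue.
Priya's share (₹75,000) is divided into 3 shares of ₹25,000: Valentina, Uma, and Thandi each take ₹25,000.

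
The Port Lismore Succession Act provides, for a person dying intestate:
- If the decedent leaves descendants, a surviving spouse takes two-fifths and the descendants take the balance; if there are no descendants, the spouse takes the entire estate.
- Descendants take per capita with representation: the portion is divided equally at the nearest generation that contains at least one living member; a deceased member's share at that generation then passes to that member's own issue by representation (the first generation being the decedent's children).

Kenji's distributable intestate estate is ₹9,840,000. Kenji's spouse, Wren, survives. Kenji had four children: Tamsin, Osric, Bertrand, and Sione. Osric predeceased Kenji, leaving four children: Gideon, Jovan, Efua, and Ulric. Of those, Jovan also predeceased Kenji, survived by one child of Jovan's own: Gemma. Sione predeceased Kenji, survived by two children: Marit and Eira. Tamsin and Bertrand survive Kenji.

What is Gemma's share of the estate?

Wren takes two-fifths of ₹9,840,000 = ₹3,936,000. The remaining ₹5,904,000 passes to the descendants.
The descendants' portion (₹5,904,000) is divided into 4 shares of ₹1,476,000: Tamsin and Bertrand each take ₹1,476,000; Osric's ₹1,476,000 share passes to Osric's issue; Sione's ₹1,476,000 share passes to Sione's issue.
Osric's share (₹1,476,000) is divided into 4 shares of ₹369,000: Gideon, Efua, and Ulric each take ₹369,000; Jovan's ₹369,000 share passes to Jovan's issue.
Jovan's share (₹369,000) passes entirely to Gemma.
Sione's share (₹1,476,000) is divided into 2 shares of ₹738,000: Marit and Eira each take ₹738,000.

Gemma receives ₹369,000.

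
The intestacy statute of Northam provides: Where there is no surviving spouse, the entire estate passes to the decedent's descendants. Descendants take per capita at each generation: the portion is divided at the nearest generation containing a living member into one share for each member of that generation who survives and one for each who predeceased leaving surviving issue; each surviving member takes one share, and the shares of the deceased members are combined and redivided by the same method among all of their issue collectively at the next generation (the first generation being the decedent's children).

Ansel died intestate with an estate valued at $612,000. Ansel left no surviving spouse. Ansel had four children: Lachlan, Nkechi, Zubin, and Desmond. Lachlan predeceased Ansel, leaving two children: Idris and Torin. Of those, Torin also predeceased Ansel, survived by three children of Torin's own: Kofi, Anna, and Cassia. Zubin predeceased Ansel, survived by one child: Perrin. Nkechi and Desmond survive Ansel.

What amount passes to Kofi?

Kofi receives $34,000.

The entire $612,000 passes to the descendants.
That amount ($612,000) is divided at the children's generation into 4 shares of $153,000. Nkechi and Desmond each take $153,000. The 2 shares of the deceased (Lachlan and Zubin) are combined into a pool of $306,000.
That pool ($306,000) is divided at the grandchildren's generation into 3 shares of $102,000. Idris and Perrin each take $102,000. The remaining share for the deceased Torin ($102,000) is carried to the next generation.
That pool ($102,000) is divided at the great-grandchildren's generation equally among Kofi, Anna, and Cassia: $34,000 each.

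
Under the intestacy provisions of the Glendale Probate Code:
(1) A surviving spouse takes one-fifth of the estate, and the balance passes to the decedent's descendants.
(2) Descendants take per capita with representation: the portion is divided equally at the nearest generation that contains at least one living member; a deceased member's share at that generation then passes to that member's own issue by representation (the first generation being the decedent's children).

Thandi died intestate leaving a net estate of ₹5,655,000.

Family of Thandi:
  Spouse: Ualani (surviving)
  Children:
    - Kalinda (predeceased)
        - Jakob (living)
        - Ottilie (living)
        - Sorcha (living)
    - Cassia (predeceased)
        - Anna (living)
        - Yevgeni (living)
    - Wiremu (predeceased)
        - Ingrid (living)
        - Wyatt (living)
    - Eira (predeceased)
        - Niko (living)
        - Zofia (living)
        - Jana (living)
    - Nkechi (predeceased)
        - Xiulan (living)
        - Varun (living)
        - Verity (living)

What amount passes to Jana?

Jana receives ₹348,000.

Ualani takes one-fifth of ₹5,655,000 = ₹1,131,000. The remaining ₹4,524,000 passes to the descendants.
No child survives, so the initial division is made at the grandchildren's generation.
The descendants' portion (₹4,524,000) is divided into 13 shares of ₹348,000: Jakob, Ottilie, Sorcha, Anna, Yevgeni, Ingrid, Wyatt, Niko, Zofia, Jana, Xiulan, Varun, and Verity each take ₹348,000.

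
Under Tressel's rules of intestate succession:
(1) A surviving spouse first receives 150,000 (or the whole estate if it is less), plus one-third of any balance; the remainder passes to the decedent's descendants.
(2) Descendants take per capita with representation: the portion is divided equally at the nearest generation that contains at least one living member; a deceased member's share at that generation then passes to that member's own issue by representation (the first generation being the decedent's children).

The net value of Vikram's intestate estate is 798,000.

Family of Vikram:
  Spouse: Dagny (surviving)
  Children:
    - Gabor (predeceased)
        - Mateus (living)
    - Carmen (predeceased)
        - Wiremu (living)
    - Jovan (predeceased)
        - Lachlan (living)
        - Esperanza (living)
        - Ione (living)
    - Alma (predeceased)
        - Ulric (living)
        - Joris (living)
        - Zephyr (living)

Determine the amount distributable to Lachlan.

Dagny first takes 150,000, leaving a balance of 648,000. Dagny then takes one-third of the balance (216,000), for a total of 366,000. The remaining 432,000 passes to the descendants.
No child survives, so the initial division is made at the grandchildren's generation.
The descendants' portion (432,000) is divided into 8 shares of 54,000: Mateus, Wiremu, Lachlan, Esperanza, Ione, Ulric, Joris, and Zephyr each take 54,000.

Lachlan receives 54,000.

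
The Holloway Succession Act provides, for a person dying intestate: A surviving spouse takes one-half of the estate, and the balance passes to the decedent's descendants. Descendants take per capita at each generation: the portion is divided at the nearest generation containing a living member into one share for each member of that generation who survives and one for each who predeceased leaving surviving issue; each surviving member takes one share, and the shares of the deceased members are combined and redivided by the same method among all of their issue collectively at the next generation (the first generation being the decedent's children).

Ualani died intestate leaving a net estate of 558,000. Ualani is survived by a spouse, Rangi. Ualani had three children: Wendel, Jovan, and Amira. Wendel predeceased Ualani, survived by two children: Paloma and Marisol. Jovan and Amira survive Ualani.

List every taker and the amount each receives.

Rangi: 279,000; Paloma: 46,500; Marisol: 46,500; Jovan: 93,000; Amira: 93,000

Rangi takes one-half of 558,000 = 279,000. The remaining 279,000 passes to the descendants.
The descendants' portion (279,000) is divided at the children's generation into 3 shares of 93,000. Jovan and Amira each take 93,000. The remaining share for the deceased Wendel (93,000) is carried to the next generation.
That pool (93,000) is divided at the grandchildren's generation equally among Paloma and Marisol: 46,500 each.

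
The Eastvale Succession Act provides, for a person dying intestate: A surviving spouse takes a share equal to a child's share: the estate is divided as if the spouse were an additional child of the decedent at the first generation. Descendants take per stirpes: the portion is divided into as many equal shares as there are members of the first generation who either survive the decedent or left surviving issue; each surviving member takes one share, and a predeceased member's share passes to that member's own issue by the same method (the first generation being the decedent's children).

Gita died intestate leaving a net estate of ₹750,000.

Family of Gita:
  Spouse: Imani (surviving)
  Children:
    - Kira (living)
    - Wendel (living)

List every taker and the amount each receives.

Imani: ₹250,000; Kira: ₹250,000; Wendel: ₹250,000

The spouse counts as an additional share at the children's level, so there are 3 primary shares of ₹250,000. Imani takes one such share (₹250,000).
The children's combined portion (₹500,000) is divided into 2 shares of ₹250,000: Kira and Wendel each take ₹250,000.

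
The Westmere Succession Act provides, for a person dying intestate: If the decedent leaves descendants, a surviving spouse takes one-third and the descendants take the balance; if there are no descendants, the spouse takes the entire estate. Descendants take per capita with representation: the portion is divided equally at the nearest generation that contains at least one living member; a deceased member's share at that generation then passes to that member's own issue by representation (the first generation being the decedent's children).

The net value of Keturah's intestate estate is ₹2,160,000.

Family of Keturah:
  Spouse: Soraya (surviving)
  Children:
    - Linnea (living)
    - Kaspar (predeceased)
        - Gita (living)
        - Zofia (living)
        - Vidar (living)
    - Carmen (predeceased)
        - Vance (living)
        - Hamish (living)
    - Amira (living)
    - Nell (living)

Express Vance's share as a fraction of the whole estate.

Vance receives 1/15 of the estate.

Soraya takes one-third of ₹2,160,000 = ₹720,000. The remaining ₹1,440,000 passes to the descendants.
The descendants' portion (₹1,440,000) is divided into 5 shares of ₹288,000: Linnea, Amira, and Nell each take ₹288,000; Kaspar's ₹288,000 share passes to Kaspar's issue; Carmen's ₹288,000 share passes to Carmen's issue.
Kaspar's share (₹288,000) is divided into 3 shares of ₹96,000: Gita, Zofia, and Vidar each take ₹96,000.
Carmen's share (₹288,000) is divided into 2 shares of ₹144,000: Vance and Hamish each take ₹144,000.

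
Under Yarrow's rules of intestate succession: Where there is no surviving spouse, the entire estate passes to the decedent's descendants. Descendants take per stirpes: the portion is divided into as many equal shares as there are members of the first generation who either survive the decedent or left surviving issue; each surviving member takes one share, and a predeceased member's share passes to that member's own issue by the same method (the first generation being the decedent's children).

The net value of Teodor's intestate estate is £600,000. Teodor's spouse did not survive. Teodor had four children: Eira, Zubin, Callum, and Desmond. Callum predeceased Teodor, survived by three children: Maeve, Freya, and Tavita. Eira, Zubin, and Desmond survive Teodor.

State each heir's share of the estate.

The entire £600,000 passes to the descendants.
That amount (£600,000) is divided into 4 shares of £150,000: Eira, Zubin, and Desmond each take £150,000; Callum's £150,000 share passes to Callum's issue.
Callum's share (£150,000) is divided into 3 shares of £50,000: Maeve, Freya, and Tavita each take £50,000.

Eira: £150,000; Zubin: £150,000; Maeve: £50,000; Freya: £50,000; Tavita: £50,000; Desmond: £150,000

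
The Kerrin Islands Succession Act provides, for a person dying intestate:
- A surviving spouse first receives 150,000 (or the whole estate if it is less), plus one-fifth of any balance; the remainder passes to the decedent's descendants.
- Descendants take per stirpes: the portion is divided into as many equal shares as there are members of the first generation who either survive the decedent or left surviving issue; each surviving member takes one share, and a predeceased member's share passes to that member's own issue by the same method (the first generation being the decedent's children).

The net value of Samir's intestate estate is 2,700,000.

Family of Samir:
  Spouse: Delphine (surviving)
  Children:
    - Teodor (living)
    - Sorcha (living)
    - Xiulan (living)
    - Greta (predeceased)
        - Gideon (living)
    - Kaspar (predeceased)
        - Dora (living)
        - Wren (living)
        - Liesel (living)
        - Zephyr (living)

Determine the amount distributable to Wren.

Delphine first takes 150,000, leaving a balance of 2,550,000. Delphine then takes one-fifth of the balance (510,000), for a total of 660,000. The remaining 2,040,000 passes to the descendants.
The descendants' portion (2,040,000) is divided into 5 shares of 408,000: Teodor, Sorcha, and Xiulan each take 408,000; Greta's 408,000 share passes to Greta's issue; Kaspar's 408,000 share passes to Kaspar's issue.
Greta's share (408,000) passes entirely to Gideon.
Kaspar's share (408,000) is divided into 4 shares of 102,000: Dora, Wren, Liesel, and Zephyr each take 102,000.

Wren receives 102,000.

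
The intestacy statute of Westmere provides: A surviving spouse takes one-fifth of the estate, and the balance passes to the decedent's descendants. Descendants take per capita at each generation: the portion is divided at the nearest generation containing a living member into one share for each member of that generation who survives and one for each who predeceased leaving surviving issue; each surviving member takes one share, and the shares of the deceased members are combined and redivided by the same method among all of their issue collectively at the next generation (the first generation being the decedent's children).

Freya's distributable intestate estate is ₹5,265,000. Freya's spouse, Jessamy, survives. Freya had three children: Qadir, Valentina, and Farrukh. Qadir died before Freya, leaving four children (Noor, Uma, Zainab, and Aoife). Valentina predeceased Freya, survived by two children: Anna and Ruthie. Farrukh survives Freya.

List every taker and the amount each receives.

Jessamy takes one-fifth of ₹5,265,000 = ₹1,053,000. The remaining ₹4,212,000 passes to the descendants.
The descendants' portion (₹4,212,000) is divided at the children's generation into 3 shares of ₹1,404,000. Farrukh takes ₹1,404,000. The 2 shares of the deceased (Qadir and Valentina) are combined into a pool of ₹2,808,000.
That pool (₹2,808,000) is divided at the grandchildren's generation equally among Noor, Uma, Zainab, Aoife, Anna, and Ruthie: ₹468,000 each.

Jessamy: ₹1,053,000; Noor: ₹468,000; Uma: ₹468,000; Zainab: ₹468,000; Aoife: ₹468,000; Anna: ₹468,000; Ruthie: ₹468,000; Farrukh: ₹1,404,000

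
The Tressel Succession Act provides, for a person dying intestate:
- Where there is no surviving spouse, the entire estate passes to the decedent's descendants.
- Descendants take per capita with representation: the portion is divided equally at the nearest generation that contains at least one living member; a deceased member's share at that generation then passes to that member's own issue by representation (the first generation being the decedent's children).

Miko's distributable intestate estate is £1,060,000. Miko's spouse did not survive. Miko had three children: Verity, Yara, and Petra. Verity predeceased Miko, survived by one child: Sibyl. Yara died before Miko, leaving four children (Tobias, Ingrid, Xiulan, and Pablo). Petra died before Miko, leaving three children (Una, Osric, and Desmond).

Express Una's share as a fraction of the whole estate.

Una receives 1/8 of the estate.

The entire £1,060,000 passes to the descendants.
No child survives, so the initial division is made at the grandchildren's generation.
That amount (£1,060,000) is divided into 8 shares of £132,500: Sibyl, Tobias, Ingrid, Xiulan, Pablo, Una, Osric, and Desmond each take £132,500.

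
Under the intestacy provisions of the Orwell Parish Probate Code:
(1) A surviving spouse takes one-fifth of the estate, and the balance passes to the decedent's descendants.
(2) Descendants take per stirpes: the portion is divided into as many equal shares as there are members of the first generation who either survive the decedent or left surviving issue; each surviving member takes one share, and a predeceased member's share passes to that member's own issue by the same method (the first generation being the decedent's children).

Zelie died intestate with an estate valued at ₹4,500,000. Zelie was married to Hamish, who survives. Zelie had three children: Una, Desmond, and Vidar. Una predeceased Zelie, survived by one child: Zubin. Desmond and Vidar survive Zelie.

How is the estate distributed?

Hamish takes one-fifth of ₹4,500,000 = ₹900,000. The remaining ₹3,600,000 passes to the descendants.
The descendants' portion (₹3,600,000) is divided into 3 shares of ₹1,200,000: Desmond and Vidar each take ₹1,200,000; Una's ₹1,200,000 share passes to Una's issue.
Una's share (₹1,200,000) passes entirely to Zubin.

Hamish: ₹900,000; Zubin: ₹1,200,000; Desmond: ₹1,200,000; Vidar: ₹1,200,000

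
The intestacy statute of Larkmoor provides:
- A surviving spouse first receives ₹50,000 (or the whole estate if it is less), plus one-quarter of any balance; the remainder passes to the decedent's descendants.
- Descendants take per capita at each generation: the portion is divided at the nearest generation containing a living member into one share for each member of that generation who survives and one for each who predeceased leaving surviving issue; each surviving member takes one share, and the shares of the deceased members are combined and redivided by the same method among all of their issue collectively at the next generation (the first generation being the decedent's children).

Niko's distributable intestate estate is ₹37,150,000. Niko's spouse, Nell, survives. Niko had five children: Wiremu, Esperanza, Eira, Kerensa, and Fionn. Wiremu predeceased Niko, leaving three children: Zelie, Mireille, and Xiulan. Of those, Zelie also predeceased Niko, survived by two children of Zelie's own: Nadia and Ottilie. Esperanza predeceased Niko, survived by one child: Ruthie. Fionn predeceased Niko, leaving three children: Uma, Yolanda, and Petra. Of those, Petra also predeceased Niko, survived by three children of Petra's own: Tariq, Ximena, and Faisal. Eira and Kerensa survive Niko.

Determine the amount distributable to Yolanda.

Yolanda receives ₹2,385,000.

Nell first takes ₹50,000, leaving a balance of ₹37,100,000. Nell then takes one-quarter of the balance (₹9,275,000), for a total of ₹9,325,000. The remaining ₹27,825,000 passes to the descendants.
The descendants' portion (₹27,825,000) is divided at the children's generation into 5 shares of ₹5,565,000. Eira and Kerensa each take ₹5,565,000. The 3 shares of the deceased (Wiremu, Esperanza, and Fionn) are combined into a pool of ₹16,695,000.
That pool (₹16,695,000) is divided at the grandchildren's generation into 7 shares of ₹2,385,000. Mireille, Xiulan, Ruthie, Uma, and Yolanda each take ₹2,385,000. The 2 shares of the deceased (Zelie and Petra) are combined into a pool of ₹4,770,000.
That pool (₹4,770,000) is divided at the great-grandchildren's generation equally among Nadia, Ottilie, Tariq, Ximena, and Faisal: ₹954,000 each.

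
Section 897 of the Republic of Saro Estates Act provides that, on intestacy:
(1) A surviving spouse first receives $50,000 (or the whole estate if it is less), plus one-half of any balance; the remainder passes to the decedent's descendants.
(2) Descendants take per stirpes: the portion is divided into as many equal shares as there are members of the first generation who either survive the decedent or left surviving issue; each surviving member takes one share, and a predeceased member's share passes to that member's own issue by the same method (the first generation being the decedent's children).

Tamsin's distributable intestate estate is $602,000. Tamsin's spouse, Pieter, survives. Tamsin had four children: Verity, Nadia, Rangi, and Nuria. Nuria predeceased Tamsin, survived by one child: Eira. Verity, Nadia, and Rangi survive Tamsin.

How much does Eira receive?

Eira receives $69,000.

Pieter first takes $50,000, leaving a balance of $552,000. Pieter then takes one-half of the balance ($276,000), for a total of $326,000. The remaining $276,000 passes to the descendants.
The descendants' portion ($276,000) is divided into 4 shares of $69,000: Verity, Nadia, and Rangi each take $69,000; Nuria's $69,000 share passes to Nuria's issue.
Nuria's share ($69,000) passes entirely to Eira.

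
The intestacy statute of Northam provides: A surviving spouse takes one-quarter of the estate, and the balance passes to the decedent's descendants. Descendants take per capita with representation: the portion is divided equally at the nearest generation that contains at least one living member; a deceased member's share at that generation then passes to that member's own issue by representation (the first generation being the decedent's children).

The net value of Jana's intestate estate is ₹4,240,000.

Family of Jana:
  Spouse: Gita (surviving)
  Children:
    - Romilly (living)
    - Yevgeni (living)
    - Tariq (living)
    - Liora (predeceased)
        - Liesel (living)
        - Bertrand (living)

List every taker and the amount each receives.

Gita: ₹1,060,000; Romilly: ₹795,000; Yevgeni: ₹795,000; Tariq: ₹795,000; Liesel: ₹397,500; Bertrand: ₹397,500

Gita takes one-quarter of ₹4,240,000 = ₹1,060,000. The remaining ₹3,180,000 passes to the descendants.
The descendants' portion (₹3,180,000) is divided into 4 shares of ₹795,000: Romilly, Yevgeni, and Tariq each take ₹795,000; Liora's ₹795,000 share passes to Liora's issue.
Liora's share (₹795,000) is divided into 2 shares of ₹397,500: Liesel and Bertrand each take ₹397,500.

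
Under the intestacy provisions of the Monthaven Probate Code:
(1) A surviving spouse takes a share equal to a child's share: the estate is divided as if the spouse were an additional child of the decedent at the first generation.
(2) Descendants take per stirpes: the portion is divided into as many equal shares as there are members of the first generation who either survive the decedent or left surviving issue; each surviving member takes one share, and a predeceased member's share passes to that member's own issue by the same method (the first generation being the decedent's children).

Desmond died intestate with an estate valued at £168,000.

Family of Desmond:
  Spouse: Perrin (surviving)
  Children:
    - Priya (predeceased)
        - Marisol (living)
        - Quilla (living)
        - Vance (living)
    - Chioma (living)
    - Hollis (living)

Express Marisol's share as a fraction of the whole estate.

Marisol receives 1/12 of the estate.

The spouse counts as an additional share at the children's level, so there are 4 primary shares of £42,000. Perrin takes one such share (£42,000).
The children's combined portion (£126,000) is divided into 3 shares of £42,000: Chioma and Hollis each take £42,000; Priya's £42,000 share passes to Priya's issue.
Priya's share (£42,000) is divided into 3 shares of £14,000: Marisol, Quilla, and Vance each take £14,000.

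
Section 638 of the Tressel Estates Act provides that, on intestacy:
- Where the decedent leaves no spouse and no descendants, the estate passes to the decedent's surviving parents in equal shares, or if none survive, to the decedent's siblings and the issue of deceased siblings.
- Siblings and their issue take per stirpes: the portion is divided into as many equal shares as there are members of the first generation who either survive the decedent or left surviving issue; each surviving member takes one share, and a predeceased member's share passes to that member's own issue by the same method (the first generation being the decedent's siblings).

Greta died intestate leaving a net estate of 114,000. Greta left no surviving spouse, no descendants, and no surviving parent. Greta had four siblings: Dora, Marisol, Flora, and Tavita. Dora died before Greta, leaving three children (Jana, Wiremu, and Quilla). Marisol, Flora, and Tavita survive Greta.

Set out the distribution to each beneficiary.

Jana: 9,500; Wiremu: 9,500; Quilla: 9,500; Marisol: 28,500; Flora: 28,500; Tavita: 28,500

The entire 114,000 passes to the siblings and their issue.
That amount (114,000) is divided into 4 shares of 28,500: Marisol, Flora, and Tavita each take 28,500; Dora's 28,500 share passes to Dora's issue.
Dora's share (28,500) is divided into 3 shares of 9,500: Jana, Wiremu, and Quilla each take 9,500.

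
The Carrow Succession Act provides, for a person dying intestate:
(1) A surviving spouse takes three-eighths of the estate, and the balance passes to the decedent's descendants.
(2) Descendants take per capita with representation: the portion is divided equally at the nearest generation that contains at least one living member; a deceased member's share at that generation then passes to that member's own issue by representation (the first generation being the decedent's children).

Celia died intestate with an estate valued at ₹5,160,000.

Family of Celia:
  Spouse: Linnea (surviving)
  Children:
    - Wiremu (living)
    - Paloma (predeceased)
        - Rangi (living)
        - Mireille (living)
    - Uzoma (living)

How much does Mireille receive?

Linnea takes three-eighths of ₹5,160,000 = ₹1,935,000. The remaining ₹3,225,000 passes to the descendants.
The descendants' portion (₹3,225,000) is divided into 3 shares of ₹1,075,000: Wiremu and Uzoma each take ₹1,075,000; Paloma's ₹1,075,000 share passes to Paloma's issue.
Paloma's share (₹1,075,000) is divided into 2 shares of ₹537,500: Rangi and Mireille each take ₹537,500.

Mireille receives ₹537,500.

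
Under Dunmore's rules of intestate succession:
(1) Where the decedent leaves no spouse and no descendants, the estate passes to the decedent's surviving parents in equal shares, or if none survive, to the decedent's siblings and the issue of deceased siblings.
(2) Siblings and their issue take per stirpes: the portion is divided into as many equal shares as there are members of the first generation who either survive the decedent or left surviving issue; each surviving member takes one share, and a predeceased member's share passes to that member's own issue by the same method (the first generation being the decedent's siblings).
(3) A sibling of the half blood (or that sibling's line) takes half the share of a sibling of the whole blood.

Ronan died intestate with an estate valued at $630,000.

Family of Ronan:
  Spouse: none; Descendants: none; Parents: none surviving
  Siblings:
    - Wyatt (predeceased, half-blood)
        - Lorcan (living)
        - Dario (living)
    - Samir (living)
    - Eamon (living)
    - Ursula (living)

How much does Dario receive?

Dario receives $45,000.

The entire $630,000 passes to the siblings and their issue.
Counting each half-blood sibling's line as half a unit, there are 7/2 units in $630,000, so one unit is $180,000. Whole-blood lines (Samir, Eamon, and Ursula) take $180,000 each; half-blood lines (Wyatt) take $90,000 each.
Wyatt's share ($90,000) is divided into 2 shares of $45,000: Lorcan and Dario each take $45,000.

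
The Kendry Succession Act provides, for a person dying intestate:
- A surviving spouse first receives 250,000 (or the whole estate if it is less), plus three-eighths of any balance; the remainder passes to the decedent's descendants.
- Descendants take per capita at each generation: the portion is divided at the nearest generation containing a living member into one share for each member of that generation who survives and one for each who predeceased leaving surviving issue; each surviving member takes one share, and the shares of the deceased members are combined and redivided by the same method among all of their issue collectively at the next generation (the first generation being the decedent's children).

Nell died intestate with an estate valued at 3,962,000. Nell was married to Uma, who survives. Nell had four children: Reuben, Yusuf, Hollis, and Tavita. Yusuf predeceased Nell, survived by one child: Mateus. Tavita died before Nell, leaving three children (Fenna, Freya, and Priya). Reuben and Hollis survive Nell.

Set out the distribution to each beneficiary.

Uma: 1,642,000; Reuben: 580,000; Mateus: 290,000; Hollis: 580,000; Fenna: 290,000; Freya: 290,000; Priya: 290,000

Uma first takes 250,000, leaving a balance of 3,712,000. Uma then takes three-eighths of the balance (1,392,000), for a total of 1,642,000. The remaining 2,320,000 passes to the descendants.
The descendants' portion (2,320,000) is divided at the children's generation into 4 shares of 580,000. Reuben and Hollis each take 580,000. The 2 shares of the deceased (Yusuf and Tavita) are combined into a pool of 1,160,000.
That pool (1,160,000) is divided at the grandchildren's generation equally among Mateus, Fenna, Freya, and Priya: 290,000 each.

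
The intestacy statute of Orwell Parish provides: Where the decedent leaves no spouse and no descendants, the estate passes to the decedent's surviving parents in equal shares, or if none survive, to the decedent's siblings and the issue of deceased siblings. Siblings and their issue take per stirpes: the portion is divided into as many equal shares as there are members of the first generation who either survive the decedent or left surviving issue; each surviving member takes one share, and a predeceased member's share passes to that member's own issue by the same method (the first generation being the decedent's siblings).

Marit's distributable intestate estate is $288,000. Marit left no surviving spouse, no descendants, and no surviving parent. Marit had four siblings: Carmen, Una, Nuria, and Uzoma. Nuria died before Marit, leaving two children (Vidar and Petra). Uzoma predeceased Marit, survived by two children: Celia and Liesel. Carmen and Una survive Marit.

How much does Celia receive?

Celia receives $36,000.

The entire $288,000 passes to the siblings and their issue.
That amount ($288,000) is divided into 4 shares of $72,000: Carmen and Una each take $72,000; Nuria's $72,000 share passes to Nuria's issue; Uzoma's $72,000 share passes to Uzoma's issue.
Nuria's share ($72,000) is divided into 2 shares of $36,000: Vidar and Petra each take $36,000.
Uzoma's share ($72,000) is divided into 2 shares of $36,000: Celia and Liesel each take $36,000.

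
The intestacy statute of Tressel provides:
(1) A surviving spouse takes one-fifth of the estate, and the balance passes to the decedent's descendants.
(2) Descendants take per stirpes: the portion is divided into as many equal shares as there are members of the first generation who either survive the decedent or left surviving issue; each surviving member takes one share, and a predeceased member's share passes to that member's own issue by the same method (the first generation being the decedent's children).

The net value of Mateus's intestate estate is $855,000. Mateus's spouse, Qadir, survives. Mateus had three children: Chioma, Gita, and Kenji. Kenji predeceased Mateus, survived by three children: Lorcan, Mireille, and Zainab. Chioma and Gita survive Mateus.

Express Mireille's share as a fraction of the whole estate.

Mireille receives 4/45 of the estate.

Qadir takes one-fifth of $855,000 = $171,000. The remaining $684,000 passes to the descendants.
The descendants' portion ($684,000) is divided into 3 shares of $228,000: Chioma and Gita each take $228,000; Kenji's $228,000 share passes to Kenji's issue.
Kenji's share ($228,000) is divided into 3 shares of $76,000: Lorcan, Mireille, and Zainab each take $76,000.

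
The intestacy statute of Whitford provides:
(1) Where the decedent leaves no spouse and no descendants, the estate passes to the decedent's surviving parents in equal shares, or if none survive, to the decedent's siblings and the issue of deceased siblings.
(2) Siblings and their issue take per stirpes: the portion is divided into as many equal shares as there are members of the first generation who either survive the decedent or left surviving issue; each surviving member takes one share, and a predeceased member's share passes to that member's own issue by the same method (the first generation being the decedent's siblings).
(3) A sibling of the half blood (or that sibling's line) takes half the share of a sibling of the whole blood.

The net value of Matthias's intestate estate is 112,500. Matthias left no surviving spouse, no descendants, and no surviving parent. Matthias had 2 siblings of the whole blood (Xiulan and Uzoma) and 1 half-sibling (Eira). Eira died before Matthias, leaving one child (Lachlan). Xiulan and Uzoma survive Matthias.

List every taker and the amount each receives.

Xiulan: 45,000; Uzoma: 45,000; Lachlan: 22,500

The entire 112,500 passes to the siblings and their issue.
Counting each half-blood sibling's line as half a unit, there are 5/2 units in 112,500, so one unit is 45,000. Whole-blood lines (Xiulan and Uzoma) take 45,000 each; half-blood lines (Eira) take 22,500 each.
Eira's share (22,500) passes entirely to Lachlan.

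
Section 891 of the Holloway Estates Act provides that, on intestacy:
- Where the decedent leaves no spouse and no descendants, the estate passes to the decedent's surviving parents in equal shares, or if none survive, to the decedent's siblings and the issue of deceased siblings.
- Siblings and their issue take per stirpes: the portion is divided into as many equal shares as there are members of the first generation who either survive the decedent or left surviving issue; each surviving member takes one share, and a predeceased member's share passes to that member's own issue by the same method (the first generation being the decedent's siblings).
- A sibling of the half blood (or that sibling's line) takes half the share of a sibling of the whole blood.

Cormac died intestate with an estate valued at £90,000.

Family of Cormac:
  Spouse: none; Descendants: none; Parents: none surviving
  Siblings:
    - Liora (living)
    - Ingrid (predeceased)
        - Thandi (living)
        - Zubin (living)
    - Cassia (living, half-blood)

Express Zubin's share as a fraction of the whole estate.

Zubin receives 1/5 of the estate.

The entire £90,000 passes to the siblings and their issue.
Counting each half-blood sibling's line as half a unit, there are 5/2 units in £90,000, so one unit is £36,000. Whole-blood lines (Liora and Ingrid) take £36,000 each; half-blood lines (Cassia) take £18,000 each.
Ingrid's share (£36,000) is divided into 2 shares of £18,000: Thandi and Zubin each take £18,000.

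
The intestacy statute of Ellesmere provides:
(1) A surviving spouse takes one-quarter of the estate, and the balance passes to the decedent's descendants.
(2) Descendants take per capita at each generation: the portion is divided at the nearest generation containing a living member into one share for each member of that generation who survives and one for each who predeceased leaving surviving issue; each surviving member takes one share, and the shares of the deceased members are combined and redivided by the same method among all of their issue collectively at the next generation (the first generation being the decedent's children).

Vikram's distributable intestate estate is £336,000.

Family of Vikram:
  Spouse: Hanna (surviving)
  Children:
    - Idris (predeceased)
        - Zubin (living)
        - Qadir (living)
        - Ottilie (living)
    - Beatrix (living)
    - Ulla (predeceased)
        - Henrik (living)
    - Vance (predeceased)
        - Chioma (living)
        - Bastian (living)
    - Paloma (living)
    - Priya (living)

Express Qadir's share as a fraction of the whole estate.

Hanna takes one-quarter of £336,000 = £84,000. The remaining £252,000 passes to the descendants.
The descendants' portion (£252,000) is divided at the children's generation into 6 shares of £42,000. Beatrix, Paloma, and Priya each take £42,000. The 3 shares of the deceased (Idris, Ulla, and Vance) are combined into a pool of £126,000.
That pool (£126,000) is divided at the grandchildren's generation equally among Zubin, Qadir, Ottilie, Henrik, Chioma, and Bastian: £21,000 each.

Qadir receives 1/16 of the estate.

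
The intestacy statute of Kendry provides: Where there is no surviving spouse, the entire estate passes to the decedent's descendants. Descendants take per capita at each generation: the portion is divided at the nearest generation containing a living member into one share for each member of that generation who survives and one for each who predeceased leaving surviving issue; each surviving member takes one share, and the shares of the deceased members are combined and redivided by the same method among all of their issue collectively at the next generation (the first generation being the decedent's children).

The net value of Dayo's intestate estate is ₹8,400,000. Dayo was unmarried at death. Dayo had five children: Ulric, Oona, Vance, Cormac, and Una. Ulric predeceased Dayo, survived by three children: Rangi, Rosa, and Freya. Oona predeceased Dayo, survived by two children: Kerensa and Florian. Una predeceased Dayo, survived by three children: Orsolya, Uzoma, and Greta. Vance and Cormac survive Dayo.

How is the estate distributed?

The entire ₹8,400,000 passes to the descendants.
That amount (₹8,400,000) is divided at the children's generation into 5 shares of ₹1,680,000. Vance and Cormac each take ₹1,680,000. The 3 shares of the deceased (Ulric, Oona, and Una) are combined into a pool of ₹5,040,000.
That pool (₹5,040,000) is divided at the grandchildren's generation equally among Rangi, Rosa, Freya, Kerensa, Florian, Orsolya, Uzoma, and Greta: ₹630,000 each.

Rangi: ₹630,000; Rosa: ₹630,000; Freya: ₹630,000; Kerensa: ₹630,000; Florian: ₹630,000; Vance: ₹1,680,000; Cormac: ₹1,680,000; Orsolya: ₹630,000; Uzoma: ₹630,000; Greta: ₹630,000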